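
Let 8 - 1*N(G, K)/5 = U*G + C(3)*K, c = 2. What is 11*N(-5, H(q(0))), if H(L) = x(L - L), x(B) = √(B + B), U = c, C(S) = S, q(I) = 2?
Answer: 990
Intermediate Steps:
U = 2
x(B) = √2*√B (x(B) = √(2*B) = √2*√B)
H(L) = 0 (H(L) = √2*√(L - L) = √2*√0 = √2*0 = 0)
N(G, K) = 40 - 15*K - 10*G (N(G, K) = 40 - 5*(2*G + 3*K) = 40 + (-15*K - 10*G) = 40 - 15*K - 10*G)
11*N(-5, H(q(0))) = 11*(40 - 15*0 - 10*(-5)) = 11*(40 + 0 + 50) = 11*90 = 990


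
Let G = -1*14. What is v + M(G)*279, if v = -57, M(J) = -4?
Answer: -1173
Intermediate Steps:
G = -14
v + M(G)*279 = -57 - 4*279 = -57 - 1116 = -1173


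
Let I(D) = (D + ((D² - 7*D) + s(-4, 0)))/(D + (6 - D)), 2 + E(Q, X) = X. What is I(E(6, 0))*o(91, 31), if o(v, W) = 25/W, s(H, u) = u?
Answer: 200/93 ≈ 2.1505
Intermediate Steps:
E(Q, X) = -2 + X
I(D) = -D + D²/6 (I(D) = (D + ((D² - 7*D) + 0))/(D + (6 - D)) = (D + (D² - 7*D))/6 = (D² - 6*D)*(⅙) = -D + D²/6)
I(E(6, 0))*o(91, 31) = ((-2 + 0)*(-6 + (-2 + 0))/6)*(25/31) = ((⅙)*(-2)*(-6 - 2))*(25*(1/31)) = ((⅙)*(-2)*(-8))*(25/31) = (8/3)*(25/31) = 200/93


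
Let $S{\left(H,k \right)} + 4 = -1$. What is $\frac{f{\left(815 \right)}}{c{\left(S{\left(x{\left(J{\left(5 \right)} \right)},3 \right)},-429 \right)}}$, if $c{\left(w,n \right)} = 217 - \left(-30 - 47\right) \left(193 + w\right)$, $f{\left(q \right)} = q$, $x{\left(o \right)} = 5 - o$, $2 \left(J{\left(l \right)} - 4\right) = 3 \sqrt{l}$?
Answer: $\frac{815}{14693} \approx 0.055469$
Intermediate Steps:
$J{\left(l \right)} = 4 + \frac{3 \sqrt{l}}{2}$
$S{\left(H,k \right)} = -5$ ($S{\left(H,k \right)} = -4 - 1 = -5$)
$c{\left(w,n \right)} = 15078 + 77 w$ ($c{\left(w,n \right)} = 217 - - 77 \left(193 + w\right) = 217 - \left(-14861 - 77 w\right) = 217 + \left(14861 + 77 w\right) = 15078 + 77 w$)
$\frac{f{\left(815 \right)}}{c{\left(S{\left(x{\left(J{\left(5 \right)} \right)},3 \right)},-429 \right)}} = \frac{815}{15078 + 77 \left(-5\right)} = \frac{815}{15078 - 385} = \frac{815}{14693}$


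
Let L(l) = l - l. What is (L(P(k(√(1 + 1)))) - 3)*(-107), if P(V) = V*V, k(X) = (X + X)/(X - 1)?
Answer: 321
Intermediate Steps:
k(X) = 2*X/(-1 + X) (k(X) = (2*X)/(-1 + X) = 2*X/(-1 + X))
P(V) = V²
L(l) = 0
(L(P(k(√(1 + 1)))) - 3)*(-107) = (0 - 3)*(-107) = -3*(-107) = 321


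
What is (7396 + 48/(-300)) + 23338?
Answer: 768346/25 ≈ 30734.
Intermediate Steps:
(7396 + 48/(-300)) + 23338 = (7396 + 48*(-1/300)) + 23338 = (7396 - 4/25) + 23338 = 184896/25 + 23338 = 768346/25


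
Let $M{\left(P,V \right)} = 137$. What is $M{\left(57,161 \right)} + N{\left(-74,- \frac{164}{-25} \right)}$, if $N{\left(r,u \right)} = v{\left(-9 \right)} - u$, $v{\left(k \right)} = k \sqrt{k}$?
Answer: $\frac{3261}{25} - 27 i \approx 130.44 - 27.0 i$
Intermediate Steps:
$v{\left(k \right)} = k^{\frac{3}{2}}$
$N{\left(r,u \right)} = - u - 27 i$ ($N{\left(r,u \right)} = \left(-9\right)^{\frac{3}{2}} - u = - 27 i - u = - u - 27 i$)
$M{\left(57,161 \right)} + N{\left(-74,- \frac{164}{-25} \right)} = 137 - \left(\frac{164}{25} + 27 i\right) = \frac{3261}{25} - 27 i$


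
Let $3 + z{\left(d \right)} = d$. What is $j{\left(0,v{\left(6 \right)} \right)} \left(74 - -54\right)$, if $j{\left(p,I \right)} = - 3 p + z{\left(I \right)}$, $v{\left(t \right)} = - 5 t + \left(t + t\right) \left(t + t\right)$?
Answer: $14208$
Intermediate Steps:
$z{\left(d \right)} = -3 + d$
$v{\left(t \right)} = - 5 t + 4 t^{2}$ ($v{\left(t \right)} = - 5 t + 2 t 2 t = - 5 t + 4 t^{2}$)
$j{\left(p,I \right)} = -3 + I - 3 p$ ($j{\left(p,I \right)} = - 3 p + \left(-3 + I\right) = -3 + I - 3 p$)
$j{\left(0,v{\left(6 \right)} \right)} \left(74 - -54\right) = \left(-3 + 6 \left(-5 + 4 \cdot 6\right) - 0\right) \left(74 - -54\right) = \left(-3 + 6 \left(-5 + 24\right) + 0\right) \left(74 + 54\right) = \left(-3 + 6 \cdot 19 + 0\right) 128 = \left(-3 + 114 + 0\right) 128 = 111 \cdot 128 = 14208$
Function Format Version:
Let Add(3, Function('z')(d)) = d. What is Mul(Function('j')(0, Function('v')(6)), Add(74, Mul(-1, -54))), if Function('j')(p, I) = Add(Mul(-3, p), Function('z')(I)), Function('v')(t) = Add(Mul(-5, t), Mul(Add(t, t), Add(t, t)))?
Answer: 14208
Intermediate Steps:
Function('z')(d) = Add(-3, d)
Function('v')(t) = Add(Mul(-5, t), Mul(4, Pow(t, 2))) (Function('v')(t) = Add(Mul(-5, t), Mul(Mul(2, t), Mul(2, t))) = Add(Mul(-5, t), Mul(4, Pow(t, 2))))
Function('j')(p, I) = Add(-3, I, Mul(-3, p)) (Function('j')(p, I) = Add(Mul(-3, p), Add(-3, I)) = Add(-3, I, Mul(-3, p)))
Mul(Function('j')(0, Function('v')(6)), Add(74, Mul(-1, -54))) = Mul(Add(-3, Mul(6, Add(-5, Mul(4, 6))), Mul(-3, 0)), Add(74, Mul(-1, -54))) = Mul(Add(-3, Mul(6, Add(-5, 24)), 0), Add(74, 54)) = Mul(Add(-3, Mul(6, 19), 0), 128) = Mul(Add(-3, 114, 0), 128) = Mul(111, 128) = 14208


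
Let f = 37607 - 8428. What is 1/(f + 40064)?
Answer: 1/69243 ≈ 1.4442e-5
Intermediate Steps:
f = 29179
1/(f + 40064) = 1/(29179 + 40064) = 1/69243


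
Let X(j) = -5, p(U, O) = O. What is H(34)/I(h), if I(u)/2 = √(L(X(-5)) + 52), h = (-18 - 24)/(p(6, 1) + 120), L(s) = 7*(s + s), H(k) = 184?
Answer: -46*I*√2/3 ≈ -21.685*I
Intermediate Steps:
L(s) = 14*s (L(s) = 7*(2*s) = 14*s)
h = -42/121 (h = (-18 - 24)/(1 + 120) = -42/121 ≈ -0.34711)
I(u) = 6*I*√2 (I(u) = 2*√(14*(-5) + 52) = 2*√(-70 + 52) = 2*√(-18) = 2*(3*I*√2) = 6*I*√2)
H(34)/I(h) = 184/((6*I*√2)) = 184*(-I*√2/12) = -46*I*√2/3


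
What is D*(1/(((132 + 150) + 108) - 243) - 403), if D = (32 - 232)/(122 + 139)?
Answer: 11848000/38367 ≈ 308.81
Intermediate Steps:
D = -200/261 ≈ -0.76628
D*(1/(((132 + 150) + 108) - 243) - 403) = -200*(1/(((132 + 150) + 108) - 243) - 403)/261 = -200*(1/((282 + 108) - 243) - 403)/261 = -200*(1/(390 - 243) - 403)/261 = -200*(1/147 - 403)/261 = -200/261*(-59240/147) = 11848000/38367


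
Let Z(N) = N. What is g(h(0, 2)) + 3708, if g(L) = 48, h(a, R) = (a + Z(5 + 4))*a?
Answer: 3756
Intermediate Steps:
h(a, R) = a*(9 + a) (h(a, R) = (a + (5 + 4))*a = (a + 9)*a = (9 + a)*a = a*(9 + a))
g(h(0, 2)) + 3708 = 48 + 3708 = 3756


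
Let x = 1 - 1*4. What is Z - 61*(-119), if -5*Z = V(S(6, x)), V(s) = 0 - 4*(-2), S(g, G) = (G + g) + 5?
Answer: 36287/5 ≈ 7257.4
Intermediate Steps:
x = -3 (x = 1 - 4 = -3)
S(g, G) = 5 + G + g
V(s) = 8 (V(s) = 0 + 8 = 8)
Z = -8/5 (Z = -⅕*8 = -8/5 ≈ -1.6000)
Z - 61*(-119) = -8/5 - 61*(-119) = -8/5 + 7259 = 36287/5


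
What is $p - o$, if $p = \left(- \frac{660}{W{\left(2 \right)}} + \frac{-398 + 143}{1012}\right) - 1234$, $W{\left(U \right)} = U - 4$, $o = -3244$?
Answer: $\frac{2367825}{1012} \approx 2339.7$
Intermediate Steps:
$W{\left(U \right)} = -4 + U$
$p = - \frac{915103}{1012}$ ($p = \left(- \frac{660}{-4 + 2} + \frac{-398 + 143}{1012}\right) - 1234 = \left(- \frac{660}{-2} - \frac{255}{1012}\right) - 1234 = \left(\left(-660\right) \left(- \frac{1}{2}\right) - \frac{255}{1012}\right) - 1234 = \left(330 - \frac{255}{1012}\right) - 1234 = \frac{333705}{1012} - 1234 = - \frac{915103}{1012} \approx -904.25$)
$p - o = - \frac{915103}{1012} - -3244 = - \frac{915103}{1012} + 3244 = \frac{2367825}{1012}$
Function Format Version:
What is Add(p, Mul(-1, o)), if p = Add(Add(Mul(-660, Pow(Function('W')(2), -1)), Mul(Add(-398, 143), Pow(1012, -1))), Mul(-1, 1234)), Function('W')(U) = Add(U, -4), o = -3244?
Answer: Rational(2367825, 1012) ≈ 2339.7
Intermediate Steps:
Function('W')(U) = Add(-4, U)
p = Rational(-915103, 1012) (p = Add(Add(Mul(-660, Pow(Add(-4, 2), -1)), Mul(Add(-398, 143), Pow(1012, -1))), Mul(-1, 1234)) = Add(Add(Mul(-660, Pow(-2, -1)), Mul(-255, Rational(1, 1012))), -1234) = Add(Add(Mul(-660, Rational(-1, 2)), Rational(-255, 1012)), -1234) = Add(Add(330, Rational(-255, 1012)), -1234) = Add(Rational(333705, 1012), -1234) = Rational(-915103, 1012) ≈ -904.25)
Add(p, Mul(-1, o)) = Add(Rational(-915103, 1012), Mul(-1, -3244)) = Add(Rational(-915103, 1012), 3244) = Rational(2367825, 1012)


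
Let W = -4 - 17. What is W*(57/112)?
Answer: -171/16 ≈ -10.688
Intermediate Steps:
W = -21
W*(57/112) = -1197/112 = -21*57/112 = -171/16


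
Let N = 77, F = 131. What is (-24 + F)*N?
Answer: 8239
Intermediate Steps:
(-24 + F)*N = (-24 + 131)*77 = 107*77 = 8239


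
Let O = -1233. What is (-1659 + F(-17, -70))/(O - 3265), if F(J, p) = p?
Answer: 133/346 ≈ 0.38439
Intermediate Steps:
(-1659 + F(-17, -70))/(O - 3265) = (-1659 - 70)/(-1233 - 3265) = -1729/(-4498) = -1729*(-1/4498) = 133/346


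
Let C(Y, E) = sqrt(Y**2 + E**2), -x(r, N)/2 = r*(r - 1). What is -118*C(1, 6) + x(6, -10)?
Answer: -60 - 118*sqrt(37) ≈ -777.77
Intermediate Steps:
x(r, N) = -2*r*(-1 + r) (x(r, N) = -2*r*(r - 1) = -2*r*(-1 + r))
C(Y, E) = sqrt(E**2 + Y**2)
-118*C(1, 6) + x(6, -10) = -118*sqrt(6**2 + 1**2) + 2*6*(1 - 1*6) = -118*sqrt(36 + 1) + 2*6*(1 - 6) = -118*sqrt(37) + 2*6*(-5) = -118*sqrt(37) - 60 = -60 - 118*sqrt(37)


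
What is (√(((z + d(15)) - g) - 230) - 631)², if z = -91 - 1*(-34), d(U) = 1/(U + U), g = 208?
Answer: (18930 - I*√445470)²/900 ≈ 3.9767e+5 - 28077.0*I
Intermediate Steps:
d(U) = 1/(2*U)
z = -57 (z = -91 + 34 = -57)
(√(((z + d(15)) - g) - 230) - 631)² = (√(((-57 + (½)/15) - 1*208) - 230) - 631)² = (√(((-57 + (½)*(1/15)) - 208) - 230) - 631)² = (√(((-57 + 1/30) - 208) - 230) - 631)² = (√((-1709/30 - 208) - 230) - 631)² = (√(-7949/30 - 230) - 631)² = (√(-14849/30) - 631)² = (I*√445470/30 - 631)² = (-631 + I*√445470/30)²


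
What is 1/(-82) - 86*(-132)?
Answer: 930863/82 ≈ 11352.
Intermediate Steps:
1/(-82) - 86*(-132) = -1/82 + 11352 = 930863/82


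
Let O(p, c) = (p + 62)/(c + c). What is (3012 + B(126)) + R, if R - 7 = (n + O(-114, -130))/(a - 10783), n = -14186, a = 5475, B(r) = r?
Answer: 83539229/26540 ≈ 3147.7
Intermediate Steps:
O(p, c) = (62 + p)/(2*c) (O(p, c) = (62 + p)/((2*c)) = (62 + p)*(1/(2*c)) = (62 + p)/(2*c))
R = 256709/26540 (R = 7 + (-14186 + (½)*(62 - 114)/(-130))/(5475 - 10783) = 7 + (-14186 + (½)*(-1/130)*(-52))/(-5308) = 7 + (-14186 + ⅕)*(-1/5308) = 7 - 70929/5*(-1/5308) = 7 + 70929/26540 = 256709/26540 ≈ 9.6725)
(3012 + B(126)) + R = (3012 + 126) + 256709/26540 = 3138 + 256709/26540 = 83539229/26540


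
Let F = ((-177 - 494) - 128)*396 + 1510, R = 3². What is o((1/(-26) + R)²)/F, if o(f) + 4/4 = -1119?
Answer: 560/157447 ≈ 0.0035568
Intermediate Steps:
R = 9
o(f) = -1120 (o(f) = -1 - 1119 = -1120)
F = -314894 (F = (-671 - 128)*396 + 1510 = -799*396 + 1510 = -316404 + 1510 = -314894)
o((1/(-26) + R)²)/F = -1120/(-314894) = -1120*(-1/314894) = 560/157447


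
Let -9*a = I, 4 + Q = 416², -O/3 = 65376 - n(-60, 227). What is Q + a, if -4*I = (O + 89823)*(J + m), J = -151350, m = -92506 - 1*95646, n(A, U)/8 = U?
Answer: 5707897181/6 ≈ 9.5132e+8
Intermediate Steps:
n(A, U) = 8*U
m = -188152 (m = -92506 - 95646 = -188152)
O = -190680 (O = -3*(65376 - 8*227) = -3*(65376 - 1*1816) = -3*(65376 - 1816) = -3*63560 = -190680)
Q = 173052 (Q = -4 + 416² = -4 + 173056 = 173052)
I = -17120576607/2 (I = -(-190680 + 89823)*(-151350 - 188152)/4 = -(-100857)*(-339502)/4 = -¼*34241153214 = -17120576607/2 ≈ -8.5603e+9)
a = 5706858869/6 (a = -⅑*(-17120576607/2) = 5706858869/6 ≈ 9.5114e+8)
Q + a = 173052 + 5706858869/6 = 5707897181/6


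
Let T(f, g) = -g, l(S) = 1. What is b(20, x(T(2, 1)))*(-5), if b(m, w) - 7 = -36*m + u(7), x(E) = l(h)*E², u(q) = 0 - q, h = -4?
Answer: 3600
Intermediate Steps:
u(q) = -q
x(E) = E² (x(E) = 1*E² = E²)
b(m, w) = -36*m (b(m, w) = 7 + (-36*m - 1*7) = 7 + (-36*m - 7) = 7 + (-7 - 36*m) = -36*m)
b(20, x(T(2, 1)))*(-5) = -36*20*(-5) = -720*(-5) = 3600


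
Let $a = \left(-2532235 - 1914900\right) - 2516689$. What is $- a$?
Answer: $6963824$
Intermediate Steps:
$a = -6963824$ ($a = \left(-2532235 - 1914900\right) - 2516689 = -4447135 - 2516689 = -6963824$)
$- a = \left(-1\right) \left(-6963824\right) = 6963824$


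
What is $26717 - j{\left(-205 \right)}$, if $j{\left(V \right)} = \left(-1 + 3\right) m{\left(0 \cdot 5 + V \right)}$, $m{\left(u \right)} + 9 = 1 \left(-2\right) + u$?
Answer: $27149$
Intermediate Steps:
$m{\left(u \right)} = -11 + u$ ($m{\left(u \right)} = -9 + \left(1 \left(-2\right) + u\right) = -9 + \left(-2 + u\right) = -11 + u$)
$j{\left(V \right)} = -22 + 2 V$ ($j{\left(V \right)} = \left(-1 + 3\right) \left(-11 + \left(0 \cdot 5 + V\right)\right) = 2 \left(-11 + \left(0 + V\right)\right) = 2 \left(-11 + V\right) = -22 + 2 V$)
$26717 - j{\left(-205 \right)} = 26717 - \left(-22 + 2 \left(-205\right)\right) = 26717 - \left(-22 - 410\right) = 26717 - -432 = 26717 + 432 = 27149$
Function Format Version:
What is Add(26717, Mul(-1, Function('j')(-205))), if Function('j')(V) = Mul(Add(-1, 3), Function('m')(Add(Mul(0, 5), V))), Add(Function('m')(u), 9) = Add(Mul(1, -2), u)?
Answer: 27149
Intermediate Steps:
Function('m')(u) = Add(-11, u) (Function('m')(u) = Add(-9, Add(Mul(1, -2), u)) = Add(-9, Add(-2, u)) = Add(-11, u))
Function('j')(V) = Add(-22, Mul(2, V)) (Function('j')(V) = Mul(Add(-1, 3), Add(-11, Add(Mul(0, 5), V))) = Mul(2, Add(-11, Add(0, V))) = Mul(2, Add(-11, V)) = Add(-22, Mul(2, V)))
Add(26717, Mul(-1, Function('j')(-205))) = Add(26717, Mul(-1, Add(-22, Mul(2, -205)))) = Add(26717, Mul(-1, Add(-22, -410))) = Add(26717, Mul(-1, -432)) = Add(26717, 432) = 27149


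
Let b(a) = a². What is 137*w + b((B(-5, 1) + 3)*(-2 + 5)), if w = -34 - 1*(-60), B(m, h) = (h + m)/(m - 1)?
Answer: 3683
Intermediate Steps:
B(m, h) = (h + m)/(-1 + m)
w = 26 (w = -34 + 60 = 26)
137*w + b((B(-5, 1) + 3)*(-2 + 5)) = 137*26 + (((1 - 5)/(-1 - 5) + 3)*(-2 + 5))² = 3562 + ((-4/(-6) + 3)*3)² = 3562 + ((-⅙*(-4) + 3)*3)² = 3562 + ((⅔ + 3)*3)² = 3562 + ((11/3)*3)² = 3562 + 11² = 3562 + 121 = 3683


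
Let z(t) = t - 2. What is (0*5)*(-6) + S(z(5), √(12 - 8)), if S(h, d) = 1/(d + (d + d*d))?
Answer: ⅛ ≈ 0.12500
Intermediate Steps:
z(t) = -2 + t
S(h, d) = 1/(d² + 2*d) (S(h, d) = 1/(d + (d + d²)) = 1/(d² + 2*d))
(0*5)*(-6) + S(z(5), √(12 - 8)) = (0*5)*(-6) + 1/((√(12 - 8))*(2 + √(12 - 8))) = 0*(-6) + 1/((√4)*(2 + √4)) = 0 + 1/(2*(2 + 2)) = 0 + (½)/4 = 0 + (½)*(¼) = 0 + ⅛ = ⅛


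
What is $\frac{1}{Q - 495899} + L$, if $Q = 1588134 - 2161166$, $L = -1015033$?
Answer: $- \frac{1085000239724}{1068931} \approx -1.015 \cdot 10^{6}$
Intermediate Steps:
$Q = -573032$
$\frac{1}{Q - 495899} + L = \frac{1}{-573032 - 495899} - 1015033 = \frac{1}{-1068931} - 1015033 = - \frac{1}{1068931} - 1015033 = - \frac{1085000239724}{1068931}$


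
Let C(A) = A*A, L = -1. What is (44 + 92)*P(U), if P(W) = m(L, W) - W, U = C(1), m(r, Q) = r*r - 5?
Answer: -680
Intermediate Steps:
C(A) = A²
m(r, Q) = -5 + r² (m(r, Q) = r² - 5 = -5 + r²)
U = 1 (U = 1² = 1)
P(W) = -4 - W (P(W) = (-5 + (-1)²) - W = (-5 + 1) - W = -4 - W)
(44 + 92)*P(U) = (44 + 92)*(-4 - 1*1) = 136*(-4 - 1) = 136*(-5) = -680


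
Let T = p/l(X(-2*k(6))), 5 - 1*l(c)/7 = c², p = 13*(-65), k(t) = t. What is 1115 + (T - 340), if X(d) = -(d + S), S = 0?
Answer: 754920/973 ≈ 775.87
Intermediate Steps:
p = -845
X(d) = -d (X(d) = -(d + 0) = -d)
l(c) = 35 - 7*c²
T = 845/973 (T = -845/(35 - 7*(-(-2)*6)²) = -845/(35 - 7*(-1*(-12))²) = -845/(35 - 7*12²) = -845/(35 - 7*144) = -845/(35 - 1008) = -845/(-973) = -845*(-1/973) = 845/973 ≈ 0.86845)
1115 + (T - 340) = 1115 + (845/973 - 340) = 1115 - 329975/973 = 754920/973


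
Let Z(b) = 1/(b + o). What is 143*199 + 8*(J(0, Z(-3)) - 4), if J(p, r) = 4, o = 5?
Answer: 28457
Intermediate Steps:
Z(b) = 1/(5 + b) (Z(b) = 1/(b + 5) = 1/(5 + b))
143*199 + 8*(J(0, Z(-3)) - 4) = 143*199 + 8*(4 - 4) = 28457 + 8*0 = 28457 + 0 = 28457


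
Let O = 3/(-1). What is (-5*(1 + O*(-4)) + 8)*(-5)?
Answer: 285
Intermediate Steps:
O = -3 (O = 3*(-1) = -3)
(-5*(1 + O*(-4)) + 8)*(-5) = (-5*(1 - 3*(-4)) + 8)*(-5) = (-5*(1 + 12) + 8)*(-5) = (-5*13 + 8)*(-5) = (-65 + 8)*(-5) = -57*(-5) = 285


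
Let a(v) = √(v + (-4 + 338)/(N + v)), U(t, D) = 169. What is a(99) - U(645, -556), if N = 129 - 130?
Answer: -169 + √5018/7 ≈ -158.88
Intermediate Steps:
N = -1
a(v) = √(v + 334/(-1 + v)) (a(v) = √(v + (-4 + 338)/(-1 + v)) = √(v + 334/(-1 + v)))
a(99) - U(645, -556) = √((334 + 99*(-1 + 99))/(-1 + 99)) - 1*169 = √((334 + 99*98)/98) - 169 = √((334 + 9702)/98) - 169 = √((1/98)*10036) - 169 = √(5018/49) - 169 = √5018/7 - 169 = -169 + √5018/7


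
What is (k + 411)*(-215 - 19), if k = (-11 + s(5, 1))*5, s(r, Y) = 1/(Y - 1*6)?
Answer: -83070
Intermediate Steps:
s(r, Y) = 1/(-6 + Y) (s(r, Y) = 1/(Y - 6) = 1/(-6 + Y))
k = -56 (k = (-11 + 1/(-6 + 1))*5 = (-11 + 1/(-5))*5 = (-11 - ⅕)*5 = -56/5*5 = -56)
(k + 411)*(-215 - 19) = (-56 + 411)*(-215 - 19) = 355*(-234) = -83070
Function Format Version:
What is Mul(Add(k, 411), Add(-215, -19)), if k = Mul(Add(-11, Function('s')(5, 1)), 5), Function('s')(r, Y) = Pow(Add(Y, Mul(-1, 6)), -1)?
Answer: -83070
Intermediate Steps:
Function('s')(r, Y) = Pow(Add(-6, Y), -1) (Function('s')(r, Y) = Pow(Add(Y, -6), -1) = Pow(Add(-6, Y), -1))
k = -56 (k = Mul(Add(-11, Pow(Add(-6, 1), -1)), 5) = Mul(Add(-11, Pow(-5, -1)), 5) = Mul(Add(-11, Rational(-1, 5)), 5) = Mul(Rational(-56, 5), 5) = -56)
Mul(Add(k, 411), Add(-215, -19)) = Mul(Add(-56, 411), Add(-215, -19)) = Mul(355, -234) = -83070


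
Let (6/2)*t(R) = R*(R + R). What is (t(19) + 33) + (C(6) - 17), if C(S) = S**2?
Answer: 878/3 ≈ 292.67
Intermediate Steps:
t(R) = 2*R**2/3 (t(R) = (R*(R + R))/3 = (R*(2*R))/3 = (2*R**2)/3 = 2*R**2/3)
(t(19) + 33) + (C(6) - 17) = ((2/3)*19**2 + 33) + (6**2 - 17) = ((2/3)*361 + 33) + (36 - 17) = (722/3 + 33) + 19 = 821/3 + 19 = 878/3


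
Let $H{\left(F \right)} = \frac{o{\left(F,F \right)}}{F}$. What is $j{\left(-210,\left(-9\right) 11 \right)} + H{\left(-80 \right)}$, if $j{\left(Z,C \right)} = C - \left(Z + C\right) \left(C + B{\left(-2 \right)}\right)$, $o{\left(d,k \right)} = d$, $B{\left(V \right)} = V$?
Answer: $-31307$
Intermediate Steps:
$H{\left(F \right)} = 1$ ($H{\left(F \right)} = \frac{F}{F} = 1$)
$j{\left(Z,C \right)} = C - \left(-2 + C\right) \left(C + Z\right)$ ($j{\left(Z,C \right)} = C - \left(Z + C\right) \left(C - 2\right) = C - \left(C + Z\right) \left(-2 + C\right) = C - \left(-2 + C\right) \left(C + Z\right)$)
$j{\left(-210,\left(-9\right) 11 \right)} + H{\left(-80 \right)} = \left(- \left(\left(-9\right) 11\right)^{2} + 2 \left(-210\right) + 3 \left(\left(-9\right) 11\right) - \left(-9\right) 11 \left(-210\right)\right) + 1 = \left(- \left(-99\right)^{2} - 420 + 3 \left(-99\right) - \left(-99\right) \left(-210\right)\right) + 1 = \left(\left(-1\right) 9801 - 420 - 297 - 20790\right) + 1 = \left(-9801 - 420 - 297 - 20790\right) + 1 = -31308 + 1 = -31307$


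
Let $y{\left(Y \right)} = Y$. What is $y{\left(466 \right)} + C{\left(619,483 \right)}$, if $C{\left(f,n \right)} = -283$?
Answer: $183$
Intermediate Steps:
$y{\left(466 \right)} + C{\left(619,483 \right)} = 466 - 283 = 183$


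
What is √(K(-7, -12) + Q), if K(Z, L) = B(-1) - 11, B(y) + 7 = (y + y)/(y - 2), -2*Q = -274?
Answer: √1077/3 ≈ 10.939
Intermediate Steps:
Q = 137 (Q = -½*(-274) = 137)
B(y) = -7 + 2*y/(-2 + y) (B(y) = -7 + (y + y)/(y - 2) = -7 + (2*y)/(-2 + y) = -7 + 2*y/(-2 + y))
K(Z, L) = -52/3 (K(Z, L) = (14 - 5*(-1))/(-2 - 1) - 11 = (14 + 5)/(-3) - 11 = -⅓*19 - 11 = -19/3 - 11 = -52/3)
√(K(-7, -12) + Q) = √(-52/3 + 137) = √(359/3) = √1077/3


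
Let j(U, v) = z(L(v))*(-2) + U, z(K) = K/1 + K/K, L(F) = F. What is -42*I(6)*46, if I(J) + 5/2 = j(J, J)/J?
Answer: 7406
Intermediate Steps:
z(K) = 1 + K (z(K) = K*1 + 1 = K + 1 = 1 + K)
j(U, v) = -2 + U - 2*v (j(U, v) = (1 + v)*(-2) + U = (-2 - 2*v) + U = -2 + U - 2*v)
I(J) = -5/2 + (-2 - J)/J (I(J) = -5/2 + (-2 + J - 2*J)/J = -5/2 + (-2 - J)/J)
-42*I(6)*46 = -42*(-7/2 - 2/6)*46 = -42*(-7/2 - 2*1/6)*46 = -42*(-7/2 - 1/3)*46 = -42*(-23/6)*46 = 161*46 = 7406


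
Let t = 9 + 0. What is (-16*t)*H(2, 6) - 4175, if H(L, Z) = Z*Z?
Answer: -9359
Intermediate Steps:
H(L, Z) = Z²
t = 9
(-16*t)*H(2, 6) - 4175 = -16*9*6² - 4175 = -144*36 - 4175 = -5184 - 4175 = -9359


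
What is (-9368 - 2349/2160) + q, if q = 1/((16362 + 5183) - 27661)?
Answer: -1146026803/122320 ≈ -9369.1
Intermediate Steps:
q = -1/6116 (q = 1/(21545 - 27661) = 1/(-6116) = -1/6116 ≈ -0.00016351)
(-9368 - 2349/2160) + q = (-9368 - 2349/2160) - 1/6116 = (-9368 - 2349*1/2160) - 1/6116 = (-9368 - 87/80) - 1/6116 = -749527/80 - 1/6116 = -1146026803/122320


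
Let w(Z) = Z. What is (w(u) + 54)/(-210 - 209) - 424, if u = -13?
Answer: -177697/419 ≈ -424.10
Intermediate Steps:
(w(u) + 54)/(-210 - 209) - 424 = (-13 + 54)/(-210 - 209) - 424 = 41/(-419) - 424 = 41*(-1/419) - 424 = -41/419 - 424 = -177697/419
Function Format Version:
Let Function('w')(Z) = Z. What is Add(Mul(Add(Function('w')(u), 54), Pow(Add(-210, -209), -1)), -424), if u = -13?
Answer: Rational(-177697, 419) ≈ -424.10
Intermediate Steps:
Add(Mul(Add(Function('w')(u), 54), Pow(Add(-210, -209), -1)), -424) = Add(Mul(Add(-13, 54), Pow(Add(-210, -209), -1)), -424) = Add(Mul(41, Pow(-419, -1)), -424) = Add(Mul(41, Rational(-1, 419)), -424) = Add(Rational(-41, 419), -424) = Rational(-177697, 419)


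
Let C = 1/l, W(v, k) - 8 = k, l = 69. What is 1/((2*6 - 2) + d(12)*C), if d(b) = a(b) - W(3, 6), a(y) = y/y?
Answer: 69/677 ≈ 0.10192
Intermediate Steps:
W(v, k) = 8 + k
a(y) = 1
C = 1/69 ≈ 0.014493
d(b) = -13 (d(b) = 1 - (8 + 6) = 1 - 1*14 = 1 - 14 = -13)
1/((2*6 - 2) + d(12)*C) = 1/((2*6 - 2) - 13*1/69) = 1/((12 - 2) - 13/69) = 1/(10 - 13/69) = 1/(677/69) = 69/677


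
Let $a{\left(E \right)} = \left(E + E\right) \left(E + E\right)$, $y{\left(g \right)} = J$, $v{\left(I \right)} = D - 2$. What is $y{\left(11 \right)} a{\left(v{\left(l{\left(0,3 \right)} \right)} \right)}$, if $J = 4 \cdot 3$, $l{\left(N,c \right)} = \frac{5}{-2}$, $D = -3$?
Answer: $1200$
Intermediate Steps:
$l{\left(N,c \right)} = - \frac{5}{2}$ ($l{\left(N,c \right)} = 5 \left(- \frac{1}{2}\right) = - \frac{5}{2}$)
$v{\left(I \right)} = -5$ ($v{\left(I \right)} = -3 - 2 = -5$)
$J = 12$
$y{\left(g \right)} = 12$
$a{\left(E \right)} = 4 E^{2}$ ($a{\left(E \right)} = 2 E 2 E = 4 E^{2}$)
$y{\left(11 \right)} a{\left(v{\left(l{\left(0,3 \right)} \right)} \right)} = 12 \cdot 4 \left(-5\right)^{2} = 12 \cdot 4 \cdot 25 = 12 \cdot 100 = 1200$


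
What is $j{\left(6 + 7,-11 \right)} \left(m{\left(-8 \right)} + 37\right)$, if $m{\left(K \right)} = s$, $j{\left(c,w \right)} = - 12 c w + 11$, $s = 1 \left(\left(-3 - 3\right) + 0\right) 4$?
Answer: $22451$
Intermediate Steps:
$s = -24$ ($s = 1 \left(-6 + 0\right) 4 = 1 \left(-6\right) 4 = \left(-6\right) 4 = -24$)
$j{\left(c,w \right)} = 11 - 12 c w$ ($j{\left(c,w \right)} = - 12 c w + 11 = 11 - 12 c w$)
$m{\left(K \right)} = -24$
$j{\left(6 + 7,-11 \right)} \left(m{\left(-8 \right)} + 37\right) = \left(11 - 12 \left(6 + 7\right) \left(-11\right)\right) \left(-24 + 37\right) = \left(11 - 156 \left(-11\right)\right) 13 = \left(11 + 1716\right) 13 = 1727 \cdot 13 = 22451$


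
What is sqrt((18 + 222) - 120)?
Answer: 2*sqrt(30) ≈ 10.954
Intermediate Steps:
sqrt((18 + 222) - 120) = sqrt(240 - 120) = sqrt(120) = 2*sqrt(30)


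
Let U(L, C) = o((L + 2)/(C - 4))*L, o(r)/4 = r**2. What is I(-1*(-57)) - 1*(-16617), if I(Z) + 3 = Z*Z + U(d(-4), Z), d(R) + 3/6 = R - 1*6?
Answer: 111584265/5618 ≈ 19862.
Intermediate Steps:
o(r) = 4*r**2
d(R) = -13/2 + R (d(R) = -1/2 + (R - 1*6) = -1/2 + (R - 6) = -1/2 + (-6 + R) = -13/2 + R)
U(L, C) = 4*L*(2 + L)**2/(-4 + C)**2 (U(L, C) = (4*((L + 2)/(C - 4))**2)*L = (4*((2 + L)/(-4 + C))**2)*L = (4*((2 + L)**2/(-4 + C)**2))*L = (4*(2 + L)**2/(-4 + C)**2)*L = 4*L*(2 + L)**2/(-4 + C)**2)
I(Z) = -3 + Z**2 - 6069/(2*(-4 + Z)**2) (I(Z) = -3 + (Z*Z + 4*(-13/2 - 4)*(2 + (-13/2 - 4))**2/(-4 + Z)**2) = -3 + (Z**2 + 4*(-21/2)*(2 - 21/2)**2/(-4 + Z)**2) = -3 + (Z**2 + 4*(-21/2)*(-17/2)**2/(-4 + Z)**2) = -3 + (Z**2 + 4*(-21/2)*(289/4)/(-4 + Z)**2) = -3 + (Z**2 - 6069/(2*(-4 + Z)**2)) = -3 + Z**2 - 6069/(2*(-4 + Z)**2))
I(-1*(-57)) - 1*(-16617) = (-3 + (-1*(-57))**2 - 6069/(2*(-4 - 1*(-57))**2)) - 1*(-16617) = (-3 + 57**2 - 6069/(2*(-4 + 57)**2)) + 16617 = (-3 + 3249 - 6069/2/53**2) + 16617 = (-3 + 3249 - 6069/2*1/2809) + 16617 = (-3 + 3249 - 6069/5618) + 16617 = 18229959/5618 + 16617 = 111584265/5618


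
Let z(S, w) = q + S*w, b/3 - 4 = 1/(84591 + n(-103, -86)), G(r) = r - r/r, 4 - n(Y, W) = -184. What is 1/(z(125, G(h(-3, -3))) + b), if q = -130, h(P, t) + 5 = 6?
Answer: -84779/10003919 ≈ -0.0084746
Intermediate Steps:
h(P, t) = 1 (h(P, t) = -5 + 6 = 1)
n(Y, W) = 188 (n(Y, W) = 4 - 1*(-184) = 4 + 184 = 188)
G(r) = -1 + r (G(r) = r - 1*1 = r - 1 = -1 + r)
b = 1017351/84779 (b = 12 + 3/(84591 + 188) = 12 + 3/84779 = 1017351/84779 ≈ 12.000)
z(S, w) = -130 + S*w
1/(z(125, G(h(-3, -3))) + b) = 1/((-130 + 125*(-1 + 1)) + 1017351/84779) = 1/((-130 + 125*0) + 1017351/84779) = 1/((-130 + 0) + 1017351/84779) = 1/(-130 + 1017351/84779) = 1/(-10003919/84779) = -84779/10003919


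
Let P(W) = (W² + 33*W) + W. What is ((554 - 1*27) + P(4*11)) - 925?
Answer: 3034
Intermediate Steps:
P(W) = W² + 34*W
((554 - 1*27) + P(4*11)) - 925 = ((554 - 1*27) + (4*11)*(34 + 4*11)) - 925 = ((554 - 27) + 44*(34 + 44)) - 925 = (527 + 44*78) - 925 = (527 + 3432) - 925 = 3959 - 925 = 3034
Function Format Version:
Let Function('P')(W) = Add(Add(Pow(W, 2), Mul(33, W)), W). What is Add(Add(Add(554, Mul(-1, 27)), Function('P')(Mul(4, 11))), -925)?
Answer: 3034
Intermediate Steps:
Function('P')(W) = Add(Pow(W, 2), Mul(34, W))
Add(Add(Add(554, Mul(-1, 27)), Function('P')(Mul(4, 11))), -925) = Add(Add(Add(554, Mul(-1, 27)), Mul(Mul(4, 11), Add(34, Mul(4, 11)))), -925) = Add(Add(Add(554, -27), Mul(44, Add(34, 44))), -925) = Add(Add(527, Mul(44, 78)), -925) = Add(Add(527, 3432), -925) = Add(3959, -925) = 3034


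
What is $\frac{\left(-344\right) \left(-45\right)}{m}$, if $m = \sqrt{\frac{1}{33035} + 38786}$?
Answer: $\frac{15480 \sqrt{42327597205885}}{1281295511} \approx 78.602$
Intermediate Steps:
$m = \frac{\sqrt{42327597205885}}{33035}$ ($m = \sqrt{\frac{1}{33035} + 38786} = \sqrt{\frac{1281295511}{33035}} = \frac{\sqrt{42327597205885}}{33035} \approx 196.94$)
$\frac{\left(-344\right) \left(-45\right)}{m} = \frac{\left(-344\right) \left(-45\right)}{\frac{1}{33035} \sqrt{42327597205885}} = 15480 \frac{\sqrt{42327597205885}}{1281295511} = \frac{15480 \sqrt{42327597205885}}{1281295511}$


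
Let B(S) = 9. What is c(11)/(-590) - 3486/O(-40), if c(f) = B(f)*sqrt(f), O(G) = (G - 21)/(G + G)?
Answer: -278880/61 - 9*sqrt(11)/590 ≈ -4571.9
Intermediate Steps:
O(G) = (-21 + G)/(2*G) (O(G) = (-21 + G)/((2*G)) = (-21 + G)*(1/(2*G)) = (-21 + G)/(2*G))
c(f) = 9*sqrt(f)
c(11)/(-590) - 3486/O(-40) = (9*sqrt(11))/(-590) - 3486*(-80/(-21 - 40)) = (9*sqrt(11))*(-1/590) - 3486/((1/2)*(-1/40)*(-61)) = -9*sqrt(11)/590 - 3486/61/80 = -9*sqrt(11)/590 - 3486*80/61 = -9*sqrt(11)/590 - 278880/61 = -278880/61 - 9*sqrt(11)/590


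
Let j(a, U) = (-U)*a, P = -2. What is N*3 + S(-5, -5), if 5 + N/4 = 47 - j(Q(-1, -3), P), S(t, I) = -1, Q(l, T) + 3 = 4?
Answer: 479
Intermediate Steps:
Q(l, T) = 1 (Q(l, T) = -3 + 4 = 1)
j(a, U) = -U*a
N = 160 (N = -20 + 4*(47 - (-1)*(-2)) = -20 + 4*(47 - 1*2) = -20 + 4*(47 - 2) = -20 + 4*45 = -20 + 180 = 160)
N*3 + S(-5, -5) = 160*3 - 1 = 480 - 1 = 479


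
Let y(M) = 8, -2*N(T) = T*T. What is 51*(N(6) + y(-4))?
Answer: -510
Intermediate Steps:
N(T) = -T²/2 (N(T) = -T*T/2 = -T²/2)
51*(N(6) + y(-4)) = 51*(-½*6² + 8) = 51*(-½*36 + 8) = 51*(-18 + 8) = 51*(-10) = -510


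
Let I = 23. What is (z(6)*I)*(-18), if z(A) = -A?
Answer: 2484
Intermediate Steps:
(z(6)*I)*(-18) = (-1*6*23)*(-18) = -6*23*(-18) = -138*(-18) = 2484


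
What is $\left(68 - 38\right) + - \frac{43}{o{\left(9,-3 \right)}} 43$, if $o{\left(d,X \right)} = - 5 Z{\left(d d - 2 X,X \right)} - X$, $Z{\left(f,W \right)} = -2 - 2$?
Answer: $- \frac{1159}{23} \approx -50.391$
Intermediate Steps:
$Z{\left(f,W \right)} = -4$ ($Z{\left(f,W \right)} = -2 - 2 = -4$)
$o{\left(d,X \right)} = 20 - X$ ($o{\left(d,X \right)} = \left(-5\right) \left(-4\right) - X = 20 - X$)
$\left(68 - 38\right) + - \frac{43}{o{\left(9,-3 \right)}} 43 = \left(68 - 38\right) + - \frac{43}{20 - -3} \cdot 43 = \left(68 - 38\right) + - \frac{43}{20 + 3} \cdot 43 = 30 + - \frac{43}{23} \cdot 43 = 30 + \left(-43\right) \frac{1}{23} \cdot 43 = 30 - \frac{1849}{23} = - \frac{1159}{23}$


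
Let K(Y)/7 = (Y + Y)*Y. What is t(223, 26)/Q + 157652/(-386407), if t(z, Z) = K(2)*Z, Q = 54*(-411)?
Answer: -2030768540/4287958479 ≈ -0.47360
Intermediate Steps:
K(Y) = 14*Y² (K(Y) = 7*((Y + Y)*Y) = 7*((2*Y)*Y) = 7*(2*Y²) = 14*Y²)
Q = -22194
t(z, Z) = 56*Z (t(z, Z) = (14*2²)*Z = (14*4)*Z = 56*Z)
t(223, 26)/Q + 157652/(-386407) = (56*26)/(-22194) + 157652/(-386407) = 1456*(-1/22194) + 157652*(-1/386407) = -728/11097 - 157652/386407 = -2030768540/4287958479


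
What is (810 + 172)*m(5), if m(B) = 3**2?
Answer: 8838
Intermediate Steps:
m(B) = 9
(810 + 172)*m(5) = (810 + 172)*9 = 982*9 = 8838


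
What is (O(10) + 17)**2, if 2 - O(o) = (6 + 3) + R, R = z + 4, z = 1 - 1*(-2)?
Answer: 9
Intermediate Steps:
z = 3 (z = 1 + 2 = 3)
R = 7 (R = 3 + 4 = 7)
O(o) = -14 (O(o) = 2 - ((6 + 3) + 7) = 2 - (9 + 7) = 2 - 1*16 = 2 - 16 = -14)
(O(10) + 17)**2 = (-14 + 17)**2 = 3**2 = 9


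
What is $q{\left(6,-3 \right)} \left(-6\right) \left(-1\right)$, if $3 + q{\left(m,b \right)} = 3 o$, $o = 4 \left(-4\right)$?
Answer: $-306$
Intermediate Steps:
$o = -16$
$q{\left(m,b \right)} = -51$ ($q{\left(m,b \right)} = -3 + 3 \left(-16\right) = -3 - 48 = -51$)
$q{\left(6,-3 \right)} \left(-6\right) \left(-1\right) = \left(-51\right) \left(-6\right) \left(-1\right) = 306 \left(-1\right) = -306$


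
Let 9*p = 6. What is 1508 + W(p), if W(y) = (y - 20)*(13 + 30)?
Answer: 2030/3 ≈ 676.67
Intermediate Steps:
p = 2/3 (p = (1/9)*6 = 2/3 ≈ 0.66667)
W(y) = -860 + 43*y (W(y) = (-20 + y)*43 = -860 + 43*y)
1508 + W(p) = 1508 + (-860 + 43*(2/3)) = 1508 + (-860 + 86/3) = 1508 - 2494/3 = 2030/3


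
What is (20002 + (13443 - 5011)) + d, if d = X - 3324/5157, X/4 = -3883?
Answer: 22177430/1719 ≈ 12901.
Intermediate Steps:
X = -15532 (X = 4*(-3883) = -15532)
d = -26700616/1719 (d = -15532 - 3324/5157 = -15532 - 3324*1/5157 = -15532 - 1108/1719 = -26700616/1719 ≈ -15533.)
(20002 + (13443 - 5011)) + d = (20002 + (13443 - 5011)) - 26700616/1719 = (20002 + 8432) - 26700616/1719 = 28434 - 26700616/1719 = 22177430/1719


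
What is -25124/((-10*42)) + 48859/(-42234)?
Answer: 86713853/1478190 ≈ 58.662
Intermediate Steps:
-25124/((-10*42)) + 48859/(-42234) = -25124/(-420) + 48859*(-1/42234) = -25124*(-1/420) - 48859/42234 = 6281/105 - 48859/42234 = 86713853/1478190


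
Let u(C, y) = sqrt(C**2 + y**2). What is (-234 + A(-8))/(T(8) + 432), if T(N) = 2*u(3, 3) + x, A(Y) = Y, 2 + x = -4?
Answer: -8591/15117 + 121*sqrt(2)/15117 ≈ -0.55698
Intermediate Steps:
x = -6 (x = -2 - 4 = -6)
T(N) = -6 + 6*sqrt(2) (T(N) = 2*sqrt(3**2 + 3**2) - 6 = 2*sqrt(9 + 9) - 6 = 2*sqrt(18) - 6 = 2*(3*sqrt(2)) - 6 = 6*sqrt(2) - 6 = -6 + 6*sqrt(2))
(-234 + A(-8))/(T(8) + 432) = (-234 - 8)/((-6 + 6*sqrt(2)) + 432) = -242/(426 + 6*sqrt(2))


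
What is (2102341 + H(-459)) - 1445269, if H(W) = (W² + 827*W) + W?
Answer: 487701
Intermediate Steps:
H(W) = W² + 828*W
(2102341 + H(-459)) - 1445269 = (2102341 - 459*(828 - 459)) - 1445269 = (2102341 - 459*369) - 1445269 = (2102341 - 169371) - 1445269 = 1932970 - 1445269 = 487701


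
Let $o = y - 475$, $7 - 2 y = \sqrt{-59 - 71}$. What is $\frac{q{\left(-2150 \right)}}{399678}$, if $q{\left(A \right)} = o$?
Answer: $- \frac{943}{799356} - \frac{i \sqrt{130}}{799356} \approx -0.0011797 - 1.4264 \cdot 10^{-5} i$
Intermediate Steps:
$y = \frac{7}{2} - \frac{i \sqrt{130}}{2}$ ($y = \frac{7}{2} - \frac{\sqrt{-59 - 71}}{2} = \frac{7}{2} - \frac{\sqrt{-130}}{2} = \frac{7}{2} - \frac{i \sqrt{130}}{2} \approx 3.5 - 5.7009 i$)
$o = - \frac{943}{2} - \frac{i \sqrt{130}}{2}$ ($o = \left(\frac{7}{2} - \frac{i \sqrt{130}}{2}\right) - 475 = - \frac{943}{2} - \frac{i \sqrt{130}}{2} \approx -471.5 - 5.7009 i$)
$q{\left(A \right)} = - \frac{943}{2} - \frac{i \sqrt{130}}{2}$
$\frac{q{\left(-2150 \right)}}{399678} = \frac{- \frac{943}{2} - \frac{i \sqrt{130}}{2}}{399678} = \left(- \frac{943}{2} - \frac{i \sqrt{130}}{2}\right) \frac{1}{399678} = - \frac{943}{799356} - \frac{i \sqrt{130}}{799356}$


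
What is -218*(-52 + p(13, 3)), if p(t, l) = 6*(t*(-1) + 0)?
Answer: 28340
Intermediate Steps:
p(t, l) = -6*t (p(t, l) = 6*(-t + 0) = 6*(-t) = -6*t)
-218*(-52 + p(13, 3)) = -218*(-52 - 6*13) = -218*(-52 - 78) = -218*(-130) = 28340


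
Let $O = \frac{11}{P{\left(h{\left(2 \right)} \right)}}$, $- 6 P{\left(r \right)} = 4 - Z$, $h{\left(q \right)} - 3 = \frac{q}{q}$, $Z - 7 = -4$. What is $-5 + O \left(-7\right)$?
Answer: $457$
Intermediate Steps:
$Z = 3$ ($Z = 7 - 4 = 3$)
$h{\left(q \right)} = 4$ ($h{\left(q \right)} = 3 + \frac{q}{q} = 3 + 1 = 4$)
$P{\left(r \right)} = - \frac{1}{6}$ ($P{\left(r \right)} = - \frac{4 - 3}{6} = \left(- \frac{1}{6}\right) 1 = - \frac{1}{6}$)
$O = -66$ ($O = \frac{11}{- \frac{1}{6}} = 11 \left(-6\right) = -66$)
$-5 + O \left(-7\right) = -5 - -462 = -5 + 462 = 457$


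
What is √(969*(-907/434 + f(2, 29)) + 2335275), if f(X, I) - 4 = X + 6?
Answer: √441671826246/434 ≈ 1531.3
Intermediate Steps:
f(X, I) = 10 + X (f(X, I) = 4 + (X + 6) = 4 + (6 + X) = 10 + X)
√(969*(-907/434 + f(2, 29)) + 2335275) = √(969*(-907/434 + (10 + 2)) + 2335275) = √(969*(-907*1/434 + 12) + 2335275) = √(969*(-907/434 + 12) + 2335275) = √(969*(4301/434) + 2335275) = √(4167669/434 + 2335275) = √(1017677019/434) = √441671826246/434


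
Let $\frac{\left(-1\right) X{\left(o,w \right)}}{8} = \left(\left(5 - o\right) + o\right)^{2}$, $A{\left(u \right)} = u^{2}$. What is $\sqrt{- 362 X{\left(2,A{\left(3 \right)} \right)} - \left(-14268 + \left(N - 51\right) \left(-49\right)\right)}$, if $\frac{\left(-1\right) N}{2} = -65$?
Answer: $\sqrt{90539} \approx 300.9$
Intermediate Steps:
$N = 130$ ($N = \left(-2\right) \left(-65\right) = 130$)
$X{\left(o,w \right)} = -200$ ($X{\left(o,w \right)} = - 8 \left(\left(5 - o\right) + o\right)^{2} = - 8 \cdot 5^{2} = \left(-8\right) 25 = -200$)
$\sqrt{- 362 X{\left(2,A{\left(3 \right)} \right)} - \left(-14268 + \left(N - 51\right) \left(-49\right)\right)} = \sqrt{\left(-362\right) \left(-200\right) + \left(14268 - \left(130 - 51\right) \left(-49\right)\right)} = \sqrt{72400 + \left(14268 - 79 \left(-49\right)\right)} = \sqrt{72400 + \left(14268 - -3871\right)} = \sqrt{72400 + \left(14268 + 3871\right)} = \sqrt{72400 + 18139} = \sqrt{90539}$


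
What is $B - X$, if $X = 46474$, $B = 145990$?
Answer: $99516$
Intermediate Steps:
$B - X = 145990 - 46474 = 99516$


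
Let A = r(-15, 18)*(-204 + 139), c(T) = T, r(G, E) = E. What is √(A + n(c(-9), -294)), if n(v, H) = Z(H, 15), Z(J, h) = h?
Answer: I*√1155 ≈ 33.985*I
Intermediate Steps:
n(v, H) = 15
A = -1170 (A = 18*(-204 + 139) = 18*(-65) = -1170)
√(A + n(c(-9), -294)) = √(-1170 + 15) = √(-1155) = I*√1155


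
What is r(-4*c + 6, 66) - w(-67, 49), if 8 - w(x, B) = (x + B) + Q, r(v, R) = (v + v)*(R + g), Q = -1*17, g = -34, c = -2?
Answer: 853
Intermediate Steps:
Q = -17
r(v, R) = 2*v*(-34 + R) (r(v, R) = (v + v)*(R - 34) = (2*v)*(-34 + R) = 2*v*(-34 + R))
w(x, B) = 25 - B - x (w(x, B) = 8 - ((x + B) - 17) = 8 - ((B + x) - 17) = 8 - (-17 + B + x) = 8 + (17 - B - x) = 25 - B - x)
r(-4*c + 6, 66) - w(-67, 49) = 2*(-4*(-2) + 6)*(-34 + 66) - (25 - 1*49 - 1*(-67)) = 2*(8 + 6)*32 - (25 - 49 + 67) = 2*14*32 - 1*43 = 896 - 43 = 853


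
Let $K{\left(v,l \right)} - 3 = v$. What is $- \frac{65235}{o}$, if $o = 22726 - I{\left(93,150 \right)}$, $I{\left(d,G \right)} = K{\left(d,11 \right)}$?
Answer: $- \frac{13047}{4526} \approx -2.8827$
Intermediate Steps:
$K{\left(v,l \right)} = 3 + v$
$I{\left(d,G \right)} = 3 + d$
$o = 22630$ ($o = 22726 - \left(3 + 93\right) = 22726 - 96 = 22630$)
$- \frac{65235}{o} = - \frac{65235}{22630} = \left(-65235\right) \frac{1}{22630} = - \frac{13047}{4526}$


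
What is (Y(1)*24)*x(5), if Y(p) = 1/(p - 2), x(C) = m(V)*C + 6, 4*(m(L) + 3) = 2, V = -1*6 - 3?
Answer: 156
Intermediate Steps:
V = -9 (V = -6 - 3 = -9)
m(L) = -5/2 (m(L) = -3 + (¼)*2 = -3 + ½ = -5/2)
x(C) = 6 - 5*C/2 (x(C) = -5*C/2 + 6 = 6 - 5*C/2)
Y(p) = 1/(-2 + p)
(Y(1)*24)*x(5) = (24/(-2 + 1))*(6 - 5/2*5) = (24/(-1))*(6 - 25/2) = -1*24*(-13/2) = -24*(-13/2) = 156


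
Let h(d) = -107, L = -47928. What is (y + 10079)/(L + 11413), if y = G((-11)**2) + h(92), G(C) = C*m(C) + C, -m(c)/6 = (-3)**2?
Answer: -3559/36515 ≈ -0.097467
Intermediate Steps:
m(c) = -54 (m(c) = -6*(-3)**2 = -6*9 = -54)
G(C) = -53*C (G(C) = C*(-54) + C = -54*C + C = -53*C)
y = -6520 (y = -53*(-11)**2 - 107 = -53*121 - 107 = -6413 - 107 = -6520)
(y + 10079)/(L + 11413) = (-6520 + 10079)/(-47928 + 11413) = 3559/(-36515) = 3559*(-1/36515) = -3559/36515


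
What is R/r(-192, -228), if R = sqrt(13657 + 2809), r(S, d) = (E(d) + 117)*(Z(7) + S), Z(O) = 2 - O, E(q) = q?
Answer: sqrt(16466)/21867 ≈ 0.0058682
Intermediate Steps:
r(S, d) = (-5 + S)*(117 + d) (r(S, d) = (d + 117)*((2 - 1*7) + S) = (117 + d)*((2 - 7) + S) = (117 + d)*(-5 + S) = (-5 + S)*(117 + d))
R = sqrt(16466) ≈ 128.32
R/r(-192, -228) = sqrt(16466)/(-585 - 5*(-228) + 117*(-192) - 192*(-228)) = sqrt(16466)/(-585 + 1140 - 22464 + 43776) = sqrt(16466)/21867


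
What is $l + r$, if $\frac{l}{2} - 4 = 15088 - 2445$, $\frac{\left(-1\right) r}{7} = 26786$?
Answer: $-162208$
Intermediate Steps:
$r = -187502$ ($r = \left(-7\right) 26786 = -187502$)
$l = 25294$ ($l = 8 + 2 \left(15088 - 2445\right) = 8 + 2 \cdot 12643 = 8 + 25286 = 25294$)
$l + r = 25294 - 187502 = -162208$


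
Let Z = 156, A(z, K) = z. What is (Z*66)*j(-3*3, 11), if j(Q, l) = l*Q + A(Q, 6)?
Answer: -1111968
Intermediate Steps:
j(Q, l) = Q + Q*l (j(Q, l) = l*Q + Q = Q*l + Q = Q + Q*l)
(Z*66)*j(-3*3, 11) = (156*66)*((-3*3)*(1 + 11)) = 10296*(-9*12) = 10296*(-108) = -1111968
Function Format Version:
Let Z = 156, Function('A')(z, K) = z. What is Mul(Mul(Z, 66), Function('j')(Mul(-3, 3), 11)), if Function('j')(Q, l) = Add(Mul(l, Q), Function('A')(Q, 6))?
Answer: -1111968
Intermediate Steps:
Function('j')(Q, l) = Add(Q, Mul(Q, l)) (Function('j')(Q, l) = Add(Mul(l, Q), Q) = Add(Mul(Q, l), Q) = Add(Q, Mul(Q, l)))
Mul(Mul(Z, 66), Function('j')(Mul(-3, 3), 11)) = Mul(Mul(156, 66), Mul(Mul(-3, 3), Add(1, 11))) = Mul(10296, Mul(-9, 12)) = Mul(10296, -108) = -1111968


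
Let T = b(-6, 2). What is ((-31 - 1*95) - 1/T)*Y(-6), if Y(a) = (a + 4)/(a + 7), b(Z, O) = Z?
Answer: 755/3 ≈ 251.67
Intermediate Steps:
Y(a) = (4 + a)/(7 + a)
T = -6
((-31 - 1*95) - 1/T)*Y(-6) = ((-31 - 1*95) - 1/(-6))*((4 - 6)/(7 - 6)) = ((-31 - 95) - 1*(-⅙))*(-2/1) = (-126 + ⅙)*(1*(-2)) = -755/6*(-2) = 755/3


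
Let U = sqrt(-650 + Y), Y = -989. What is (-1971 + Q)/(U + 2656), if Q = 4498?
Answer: 6711712/7055975 - 2527*I*sqrt(1639)/7055975 ≈ 0.95121 - 0.014499*I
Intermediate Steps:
U = I*sqrt(1639) (U = sqrt(-650 - 989) = sqrt(-1639) = I*sqrt(1639) ≈ 40.485*I)
(-1971 + Q)/(U + 2656) = (-1971 + 4498)/(I*sqrt(1639) + 2656) = 2527/(2656 + I*sqrt(1639))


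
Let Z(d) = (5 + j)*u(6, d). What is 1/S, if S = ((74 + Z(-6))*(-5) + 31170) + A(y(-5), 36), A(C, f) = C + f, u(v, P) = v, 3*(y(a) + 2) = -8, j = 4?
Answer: 3/91684 ≈ 3.2721e-5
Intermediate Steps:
y(a) = -14/3 (y(a) = -2 + (⅓)*(-8) = -2 - 8/3 = -14/3)
Z(d) = 54 (Z(d) = (5 + 4)*6 = 9*6 = 54)
S = 91684/3 (S = ((74 + 54)*(-5) + 31170) + (-14/3 + 36) = (128*(-5) + 31170) + 94/3 = (-640 + 31170) + 94/3 = 30530 + 94/3 = 91684/3 ≈ 30561.)
1/S = 1/(91684/3) = 3/91684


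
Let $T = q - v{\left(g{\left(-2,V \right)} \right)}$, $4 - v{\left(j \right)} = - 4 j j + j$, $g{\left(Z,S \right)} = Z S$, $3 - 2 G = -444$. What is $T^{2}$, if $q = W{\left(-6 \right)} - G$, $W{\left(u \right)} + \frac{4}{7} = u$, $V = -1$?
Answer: $\frac{12061729}{196} \approx 61539.0$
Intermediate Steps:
$W{\left(u \right)} = - \frac{4}{7} + u$
$G = \frac{447}{2}$ ($G = \frac{3}{2} - -222 = \frac{3}{2} + 222 = \frac{447}{2} \approx 223.5$)
$g{\left(Z,S \right)} = S Z$
$v{\left(j \right)} = 4 - j + 4 j^{2}$ ($v{\left(j \right)} = 4 - \left(- 4 j j + j\right) = 4 - \left(- 4 j^{2} + j\right) = 4 - \left(j - 4 j^{2}\right) = 4 + \left(- j + 4 j^{2}\right) = 4 - j + 4 j^{2}$)
$q = - \frac{3221}{14}$ ($q = \left(- \frac{4}{7} - 6\right) - \frac{447}{2} = - \frac{46}{7} - \frac{447}{2} = - \frac{3221}{14} \approx -230.07$)
$T = - \frac{3473}{14}$ ($T = - \frac{3221}{14} - \left(4 - \left(-1\right) \left(-2\right) + 4 \left(\left(-1\right) \left(-2\right)\right)^{2}\right) = - \frac{3221}{14} - \left(4 - 2 + 4 \cdot 2^{2}\right) = - \frac{3221}{14} - \left(4 - 2 + 4 \cdot 4\right) = - \frac{3221}{14} - \left(4 - 2 + 16\right) = - \frac{3221}{14} - 18 = - \frac{3473}{14} \approx -248.07$)
$T^{2} = \left(- \frac{3473}{14}\right)^{2} = \frac{12061729}{196}$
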